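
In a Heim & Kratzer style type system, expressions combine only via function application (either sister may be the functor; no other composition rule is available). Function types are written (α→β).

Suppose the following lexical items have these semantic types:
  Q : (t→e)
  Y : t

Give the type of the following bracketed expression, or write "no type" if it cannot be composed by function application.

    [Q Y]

[Q Y]: functor Q : (t→e), argument Y : t; result e.

e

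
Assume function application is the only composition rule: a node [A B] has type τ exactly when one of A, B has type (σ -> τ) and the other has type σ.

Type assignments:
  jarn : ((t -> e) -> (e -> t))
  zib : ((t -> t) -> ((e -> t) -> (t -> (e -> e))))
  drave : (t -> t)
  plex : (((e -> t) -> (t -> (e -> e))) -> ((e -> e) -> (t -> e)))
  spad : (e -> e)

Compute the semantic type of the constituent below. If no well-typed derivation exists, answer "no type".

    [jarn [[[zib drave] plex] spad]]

[zib drave]: functor zib : ((t -> t) -> ((e -> t) -> (t -> (e -> e)))), argument drave : (t -> t); result ((e -> t) -> (t -> (e -> e))).
[[zib drave] plex]: functor plex : (((e -> t) -> (t -> (e -> e))) -> ((e -> e) -> (t -> e))), argument [zib drave] : ((e -> t) -> (t -> (e -> e))); result ((e -> e) -> (t -> e)).
[[[zib drave] plex] spad]: functor [[zib drave] plex] : ((e -> e) -> (t -> e)), argument spad : (e -> e); result (t -> e).
[jarn [[[zib drave] plex] spad]]: functor jarn : ((t -> e) -> (e -> t)), argument [[[zib drave] plex] spad] : (t -> e); result (e -> t).

(e -> t)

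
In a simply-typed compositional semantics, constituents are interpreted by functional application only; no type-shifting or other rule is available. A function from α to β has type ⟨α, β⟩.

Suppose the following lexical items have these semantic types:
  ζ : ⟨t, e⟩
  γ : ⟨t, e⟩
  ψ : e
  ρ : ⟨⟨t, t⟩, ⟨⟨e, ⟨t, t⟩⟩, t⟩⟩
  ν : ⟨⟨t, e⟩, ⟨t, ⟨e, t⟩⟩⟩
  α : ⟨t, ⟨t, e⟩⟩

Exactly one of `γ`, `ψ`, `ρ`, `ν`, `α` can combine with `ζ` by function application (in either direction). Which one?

γ : ⟨t, e⟩ — no; ζ wants t, and γ wants t.
ψ : e — no; ζ wants t, and ψ wants nothing (atomic).
ρ : ⟨⟨t, t⟩, ⟨⟨e, ⟨t, t⟩⟩, t⟩⟩ — no; ζ wants t, and ρ wants ⟨t, t⟩.
ν — combines: ν : ⟨⟨t, e⟩, ⟨t, ⟨e, t⟩⟩⟩ takes ζ : ⟨t, e⟩ as argument, giving ⟨t, ⟨e, t⟩⟩.
α : ⟨t, ⟨t, e⟩⟩ — no; ζ wants t, and α wants t.

ν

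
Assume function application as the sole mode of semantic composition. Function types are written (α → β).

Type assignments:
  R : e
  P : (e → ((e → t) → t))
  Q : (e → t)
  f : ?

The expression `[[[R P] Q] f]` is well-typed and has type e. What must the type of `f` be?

[[[R P] Q] f] must have type e. The sister [[R P] Q] has type t; that is not a function onto e, so f must be the functor, of type (t → e).

(t → e)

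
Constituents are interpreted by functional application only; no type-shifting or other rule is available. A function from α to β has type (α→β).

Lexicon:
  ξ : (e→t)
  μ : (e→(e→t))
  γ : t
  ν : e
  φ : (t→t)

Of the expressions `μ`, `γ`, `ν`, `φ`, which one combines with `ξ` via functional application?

ν

μ : (e→(e→t)) — does not combine with ξ.
γ : t — does not combine with ξ.
ν — combines: ξ : (e→t) takes ν : e as argument, giving t.
φ : (t→t) — does not combine with ξ.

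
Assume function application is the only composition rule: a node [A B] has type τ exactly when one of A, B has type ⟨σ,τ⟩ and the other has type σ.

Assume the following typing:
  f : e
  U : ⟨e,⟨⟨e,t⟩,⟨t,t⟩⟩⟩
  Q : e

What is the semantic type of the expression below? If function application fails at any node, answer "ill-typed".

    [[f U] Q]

[f U]: ⟨e,⟨⟨e,t⟩,⟨t,t⟩⟩⟩ applied to e yields ⟨⟨e,t⟩,⟨t,t⟩⟩.
[[f U] Q]: ⟨⟨e,t⟩,⟨t,t⟩⟩ and e cannot combine by function application — type clash.

ill-typed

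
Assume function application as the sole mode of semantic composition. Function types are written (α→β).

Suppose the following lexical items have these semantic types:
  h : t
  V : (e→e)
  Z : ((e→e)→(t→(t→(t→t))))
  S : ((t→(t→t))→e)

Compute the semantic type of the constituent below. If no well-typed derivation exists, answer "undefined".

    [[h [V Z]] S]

e

[V Z]: Z is ((e→e)→(t→(t→(t→t)))), V is (e→e); result (t→(t→(t→t))).
[h [V Z]]: [V Z] is (t→(t→(t→t))), h is t; result (t→(t→t)).
[[h [V Z]] S]: S is ((t→(t→t))→e), [h [V Z]] is (t→(t→t)); result e.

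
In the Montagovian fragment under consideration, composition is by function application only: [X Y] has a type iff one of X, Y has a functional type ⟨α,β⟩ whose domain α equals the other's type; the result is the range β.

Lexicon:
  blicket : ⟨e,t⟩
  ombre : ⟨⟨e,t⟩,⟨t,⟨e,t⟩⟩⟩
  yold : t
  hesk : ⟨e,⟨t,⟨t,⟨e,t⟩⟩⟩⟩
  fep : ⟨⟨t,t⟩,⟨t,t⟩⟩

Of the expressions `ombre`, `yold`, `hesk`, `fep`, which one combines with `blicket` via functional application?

ombre — combines: ombre : ⟨⟨e,t⟩,⟨t,⟨e,t⟩⟩⟩ takes blicket : ⟨e,t⟩ as argument, giving ⟨t,⟨e,t⟩⟩.
yold : t — blicket needs e; yold needs nothing (atomic); neither fits.
hesk : ⟨e,⟨t,⟨t,⟨e,t⟩⟩⟩⟩ — blicket needs e; hesk needs e; neither fits.
fep : ⟨⟨t,t⟩,⟨t,t⟩⟩ — blicket needs e; fep needs ⟨t,t⟩; neither fits.

ombre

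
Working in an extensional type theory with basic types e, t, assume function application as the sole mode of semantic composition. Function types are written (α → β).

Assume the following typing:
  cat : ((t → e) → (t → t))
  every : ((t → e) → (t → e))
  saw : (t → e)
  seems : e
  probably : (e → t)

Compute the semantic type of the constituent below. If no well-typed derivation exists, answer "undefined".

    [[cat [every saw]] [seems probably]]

t

[every saw] — every of type ((t → e) → (t → e)) combines with saw of type (t → e): type (t → e).
[cat [every saw]] — cat of type ((t → e) → (t → t)) combines with [every saw] of type (t → e): type (t → t).
[seems probably] — probably of type (e → t) combines with seems of type e: type t.
[[cat [every saw]] [seems probably]] — [cat [every saw]] of type (t → t) combines with [seems probably] of type t: type t.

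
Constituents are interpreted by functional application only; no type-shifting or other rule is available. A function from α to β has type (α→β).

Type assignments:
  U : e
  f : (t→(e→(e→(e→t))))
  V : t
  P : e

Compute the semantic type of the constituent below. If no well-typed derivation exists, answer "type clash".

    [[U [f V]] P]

(e→t)

[f V] — f of type (t→(e→(e→(e→t)))) combines with V of type t: type (e→(e→(e→t))).
[U [f V]] — [f V] of type (e→(e→(e→t))) combines with U of type e: type (e→(e→t)).
[[U [f V]] P] — [U [f V]] of type (e→(e→t)) combines with P of type e: type (e→t).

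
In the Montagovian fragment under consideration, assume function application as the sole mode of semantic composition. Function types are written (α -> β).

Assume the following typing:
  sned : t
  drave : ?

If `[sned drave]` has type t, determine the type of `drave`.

(t -> t)

At [sned drave] (required: t): sned is t, which is not a function with range t; hence drave is the functor — type (t -> t).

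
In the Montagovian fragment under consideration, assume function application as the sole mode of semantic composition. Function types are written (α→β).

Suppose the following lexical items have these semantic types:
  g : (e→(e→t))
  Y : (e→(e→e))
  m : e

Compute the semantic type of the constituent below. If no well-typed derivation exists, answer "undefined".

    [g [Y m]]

undefined

At [Y m], Y : (e→(e→e)) takes m : e, giving (e→e).
[g [Y m]]: (e→(e→t)) and (e→e) cannot combine by function application — type clash.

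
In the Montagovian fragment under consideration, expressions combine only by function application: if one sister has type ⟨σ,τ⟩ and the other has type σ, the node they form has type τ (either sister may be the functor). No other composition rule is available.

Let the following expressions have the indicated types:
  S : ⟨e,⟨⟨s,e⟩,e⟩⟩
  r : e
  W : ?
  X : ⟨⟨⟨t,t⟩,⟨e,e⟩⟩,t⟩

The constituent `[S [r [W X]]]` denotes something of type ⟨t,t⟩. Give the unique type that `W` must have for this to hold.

At [S [r [W X]]] (required: ⟨t,t⟩): S is ⟨e,⟨⟨s,e⟩,e⟩⟩, which is not a function with range ⟨t,t⟩; hence [r [W X]] is the functor — type ⟨⟨e,⟨⟨s,e⟩,e⟩⟩,⟨t,t⟩⟩.
At [r [W X]] (required: ⟨⟨e,⟨⟨s,e⟩,e⟩⟩,⟨t,t⟩⟩): r is e, which is not a function with range ⟨⟨e,⟨⟨s,e⟩,e⟩⟩,⟨t,t⟩⟩; hence [W X] is the functor — type ⟨e,⟨⟨e,⟨⟨s,e⟩,e⟩⟩,⟨t,t⟩⟩⟩.
At [W X] (required: ⟨e,⟨⟨e,⟨⟨s,e⟩,e⟩⟩,⟨t,t⟩⟩⟩): X is ⟨⟨⟨t,t⟩,⟨e,e⟩⟩,t⟩, which is not a function with range ⟨e,⟨⟨e,⟨⟨s,e⟩,e⟩⟩,⟨t,t⟩⟩⟩; hence W is the functor — type ⟨⟨⟨⟨t,t⟩,⟨e,e⟩⟩,t⟩,⟨e,⟨⟨e,⟨⟨s,e⟩,e⟩⟩,⟨t,t⟩⟩⟩⟩.

⟨⟨⟨⟨t,t⟩,⟨e,e⟩⟩,t⟩,⟨e,⟨⟨e,⟨⟨s,e⟩,e⟩⟩,⟨t,t⟩⟩⟩⟩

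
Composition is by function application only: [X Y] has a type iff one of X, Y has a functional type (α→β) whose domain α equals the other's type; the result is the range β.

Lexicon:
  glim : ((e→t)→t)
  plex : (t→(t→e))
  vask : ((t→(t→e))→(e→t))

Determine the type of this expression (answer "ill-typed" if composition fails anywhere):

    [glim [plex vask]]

[plex vask]: vask is ((t→(t→e))→(e→t)), plex is (t→(t→e)); result (e→t).
[glim [plex vask]]: glim is ((e→t)→t), [plex vask] is (e→t); result t.

t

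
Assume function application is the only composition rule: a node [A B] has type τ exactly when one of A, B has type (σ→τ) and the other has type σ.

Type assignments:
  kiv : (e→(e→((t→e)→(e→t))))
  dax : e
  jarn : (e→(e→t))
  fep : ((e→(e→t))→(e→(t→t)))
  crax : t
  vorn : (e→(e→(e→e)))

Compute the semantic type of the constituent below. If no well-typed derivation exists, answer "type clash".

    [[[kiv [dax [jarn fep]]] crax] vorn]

type clash

[jarn fep]: functor fep : ((e→(e→t))→(e→(t→t))), argument jarn : (e→(e→t)); result (e→(t→t)).
[dax [jarn fep]]: functor [jarn fep] : (e→(t→t)), argument dax : e; result (t→t).
[kiv [dax [jarn fep]]]: (e→(e→((t→e)→(e→t)))) with (t→t) — neither is a function whose domain matches the other; composition fails here.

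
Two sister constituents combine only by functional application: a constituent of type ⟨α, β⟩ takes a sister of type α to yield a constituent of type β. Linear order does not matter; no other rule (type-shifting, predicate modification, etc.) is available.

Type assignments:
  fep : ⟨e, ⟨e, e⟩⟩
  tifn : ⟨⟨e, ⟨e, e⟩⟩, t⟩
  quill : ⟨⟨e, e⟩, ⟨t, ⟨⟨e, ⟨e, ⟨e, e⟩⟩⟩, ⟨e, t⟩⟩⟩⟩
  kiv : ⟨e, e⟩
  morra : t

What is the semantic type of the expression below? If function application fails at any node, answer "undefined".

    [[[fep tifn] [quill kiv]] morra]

undefined

[fep tifn] — tifn of type ⟨⟨e, ⟨e, e⟩⟩, t⟩ combines with fep of type ⟨e, ⟨e, e⟩⟩: type t.
[quill kiv] — quill of type ⟨⟨e, e⟩, ⟨t, ⟨⟨e, ⟨e, ⟨e, e⟩⟩⟩, ⟨e, t⟩⟩⟩⟩ combines with kiv of type ⟨e, e⟩: type ⟨t, ⟨⟨e, ⟨e, ⟨e, e⟩⟩⟩, ⟨e, t⟩⟩⟩.
[[fep tifn] [quill kiv]] — [quill kiv] of type ⟨t, ⟨⟨e, ⟨e, ⟨e, e⟩⟩⟩, ⟨e, t⟩⟩⟩ combines with [fep tifn] of type t: type ⟨⟨e, ⟨e, ⟨e, e⟩⟩⟩, ⟨e, t⟩⟩.
At [[[fep tifn] [quill kiv]] morra]: neither ⟨⟨e, ⟨e, ⟨e, e⟩⟩⟩, ⟨e, t⟩⟩ nor t can take the other as argument; the node is ill-typed.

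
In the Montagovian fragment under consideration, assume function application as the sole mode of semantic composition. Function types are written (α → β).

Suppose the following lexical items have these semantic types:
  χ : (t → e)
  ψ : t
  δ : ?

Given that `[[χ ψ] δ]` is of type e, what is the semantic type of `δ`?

At [[χ ψ] δ] (required: e): [χ ψ] is e, which is not a function with range e; hence δ is the functor — type (e → e).

(e → e)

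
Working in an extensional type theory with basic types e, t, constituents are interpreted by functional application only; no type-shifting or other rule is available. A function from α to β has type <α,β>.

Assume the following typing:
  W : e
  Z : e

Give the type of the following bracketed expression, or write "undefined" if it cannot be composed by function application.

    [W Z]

At [W Z]: neither e nor e can take the other as argument; the node is ill-typed.

undefined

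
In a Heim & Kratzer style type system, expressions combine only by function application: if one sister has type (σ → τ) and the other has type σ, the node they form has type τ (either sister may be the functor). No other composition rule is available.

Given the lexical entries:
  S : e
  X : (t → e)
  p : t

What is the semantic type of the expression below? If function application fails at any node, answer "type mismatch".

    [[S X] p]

type mismatch

[S X]: e and (t → e) cannot combine by function application — type clash.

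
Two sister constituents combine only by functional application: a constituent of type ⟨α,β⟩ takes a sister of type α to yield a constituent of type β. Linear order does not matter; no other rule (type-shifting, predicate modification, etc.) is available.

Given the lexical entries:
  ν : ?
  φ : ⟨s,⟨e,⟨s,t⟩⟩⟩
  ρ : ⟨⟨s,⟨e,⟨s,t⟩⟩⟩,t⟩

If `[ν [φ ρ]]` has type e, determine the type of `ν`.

⟨t,e⟩

[ν [φ ρ]] must have type e. The sister [φ ρ] has type t; that is not a function onto e, so ν must be the functor, of type ⟨t,e⟩.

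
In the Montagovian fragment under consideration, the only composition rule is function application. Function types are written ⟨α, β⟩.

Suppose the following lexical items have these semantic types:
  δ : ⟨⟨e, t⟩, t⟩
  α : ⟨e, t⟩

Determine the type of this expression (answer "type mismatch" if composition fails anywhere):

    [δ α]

t

At [δ α], δ : ⟨⟨e, t⟩, t⟩ takes α : ⟨e, t⟩, giving t.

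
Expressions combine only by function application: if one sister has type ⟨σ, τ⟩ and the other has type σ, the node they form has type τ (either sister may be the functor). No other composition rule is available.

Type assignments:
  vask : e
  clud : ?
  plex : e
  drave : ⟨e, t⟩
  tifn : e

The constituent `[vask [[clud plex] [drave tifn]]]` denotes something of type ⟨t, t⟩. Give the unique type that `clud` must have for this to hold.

⟨e, ⟨t, ⟨e, ⟨t, t⟩⟩⟩⟩

[vask [[clud plex] [drave tifn]]] must have type ⟨t, t⟩. The sister vask has type e; that is not a function onto ⟨t, t⟩, so [[clud plex] [drave tifn]] must be the functor, of type ⟨e, ⟨t, t⟩⟩.
[[clud plex] [drave tifn]] must have type ⟨e, ⟨t, t⟩⟩. The sister [drave tifn] has type t; that is not a function onto ⟨e, ⟨t, t⟩⟩, so [clud plex] must be the functor, of type ⟨t, ⟨e, ⟨t, t⟩⟩⟩.
[clud plex] must have type ⟨t, ⟨e, ⟨t, t⟩⟩⟩. The sister plex has type e; that is not a function onto ⟨t, ⟨e, ⟨t, t⟩⟩⟩, so clud must be the functor, of type ⟨e, ⟨t, ⟨e, ⟨t, t⟩⟩⟩⟩.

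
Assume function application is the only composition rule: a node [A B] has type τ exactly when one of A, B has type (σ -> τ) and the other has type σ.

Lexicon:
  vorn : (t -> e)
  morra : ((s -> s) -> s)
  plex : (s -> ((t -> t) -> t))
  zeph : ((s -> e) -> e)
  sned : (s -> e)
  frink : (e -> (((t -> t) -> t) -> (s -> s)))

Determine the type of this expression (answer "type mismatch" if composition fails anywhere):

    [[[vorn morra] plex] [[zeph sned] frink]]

type mismatch

[vorn morra]: (t -> e) and ((s -> s) -> s) cannot combine by function application — type clash.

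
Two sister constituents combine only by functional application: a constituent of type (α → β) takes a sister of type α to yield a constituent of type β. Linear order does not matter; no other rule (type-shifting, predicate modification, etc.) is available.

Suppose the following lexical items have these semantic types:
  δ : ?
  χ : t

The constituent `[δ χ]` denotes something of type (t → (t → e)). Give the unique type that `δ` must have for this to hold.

[δ χ] must have type (t → (t → e)). The sister χ has type t; that is not a function onto (t → (t → e)), so δ must be the functor, of type (t → (t → (t → e))).

(t → (t → (t → e)))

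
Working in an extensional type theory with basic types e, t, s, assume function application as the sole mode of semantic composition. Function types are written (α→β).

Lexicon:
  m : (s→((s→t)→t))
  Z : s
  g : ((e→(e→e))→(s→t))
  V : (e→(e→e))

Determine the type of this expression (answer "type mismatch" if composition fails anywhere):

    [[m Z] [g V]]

t

[m Z]: functor m : (s→((s→t)→t)), argument Z : s; result ((s→t)→t).
[g V]: functor g : ((e→(e→e))→(s→t)), argument V : (e→(e→e)); result (s→t).
[[m Z] [g V]]: functor [m Z] : ((s→t)→t), argument [g V] : (s→t); result t.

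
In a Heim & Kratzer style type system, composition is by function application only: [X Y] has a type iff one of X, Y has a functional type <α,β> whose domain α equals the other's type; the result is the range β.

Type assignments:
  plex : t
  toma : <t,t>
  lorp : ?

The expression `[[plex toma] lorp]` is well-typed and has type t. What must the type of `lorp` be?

<t,t>

At [[plex toma] lorp] (required: t): [plex toma] is t, which is not a function with range t; hence lorp is the functor — type <t,t>.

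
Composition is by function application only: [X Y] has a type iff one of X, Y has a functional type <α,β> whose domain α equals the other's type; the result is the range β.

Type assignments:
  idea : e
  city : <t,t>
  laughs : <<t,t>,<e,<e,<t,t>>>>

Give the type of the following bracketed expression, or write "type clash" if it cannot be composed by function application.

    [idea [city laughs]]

[city laughs]: <<t,t>,<e,<e,<t,t>>>> applied to <t,t> yields <e,<e,<t,t>>>.
[idea [city laughs]]: <e,<e,<t,t>>> applied to e yields <e,<t,t>>.

<e,<t,t>>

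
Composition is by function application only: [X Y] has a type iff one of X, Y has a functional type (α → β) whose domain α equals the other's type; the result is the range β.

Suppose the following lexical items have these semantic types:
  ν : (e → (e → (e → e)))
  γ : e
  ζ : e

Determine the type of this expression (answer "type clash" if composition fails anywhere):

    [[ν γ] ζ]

[ν γ]: ν is (e → (e → (e → e))), γ is e; result (e → (e → e)).
[[ν γ] ζ]: [ν γ] is (e → (e → e)), ζ is e; result (e → e).

(e → e)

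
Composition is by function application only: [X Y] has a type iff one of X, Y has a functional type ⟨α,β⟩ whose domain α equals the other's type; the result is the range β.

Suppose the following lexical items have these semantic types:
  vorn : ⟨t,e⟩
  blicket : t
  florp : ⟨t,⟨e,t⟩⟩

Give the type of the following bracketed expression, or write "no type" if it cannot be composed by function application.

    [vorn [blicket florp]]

no type

[blicket florp]: florp is ⟨t,⟨e,t⟩⟩, blicket is t; result ⟨e,t⟩.
At [vorn [blicket florp]]: neither ⟨t,e⟩ nor ⟨e,t⟩ can take the other as argument; the node is ill-typed.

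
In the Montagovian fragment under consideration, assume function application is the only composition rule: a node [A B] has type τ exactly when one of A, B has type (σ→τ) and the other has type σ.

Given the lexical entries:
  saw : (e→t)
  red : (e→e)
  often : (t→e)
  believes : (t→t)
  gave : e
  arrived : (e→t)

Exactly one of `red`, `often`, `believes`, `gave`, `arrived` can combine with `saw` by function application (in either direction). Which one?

red : (e→e) — no; saw wants e, and red wants e.
often : (t→e) — no; saw wants e, and often wants t.
believes : (t→t) — no; saw wants e, and believes wants t.
gave — combines: saw : (e→t) takes gave : e as argument, giving t.
arrived : (e→t) — no; saw wants e, and arrived wants e.

gave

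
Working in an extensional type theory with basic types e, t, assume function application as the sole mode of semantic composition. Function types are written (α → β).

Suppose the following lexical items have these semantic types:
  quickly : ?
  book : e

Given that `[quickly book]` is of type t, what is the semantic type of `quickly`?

At [quickly book] (required: t): book is e, which is not a function with range t; hence quickly is the functor — type (e → t).

(e → t)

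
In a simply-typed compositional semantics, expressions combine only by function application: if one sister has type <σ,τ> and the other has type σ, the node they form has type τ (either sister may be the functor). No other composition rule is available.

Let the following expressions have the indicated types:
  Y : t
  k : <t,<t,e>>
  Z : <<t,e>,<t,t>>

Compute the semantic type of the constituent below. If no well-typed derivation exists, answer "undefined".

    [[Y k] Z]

[Y k]: functor k : <t,<t,e>>, argument Y : t; result <t,e>.
[[Y k] Z]: functor Z : <<t,e>,<t,t>>, argument [Y k] : <t,e>; result <t,t>.

<t,t>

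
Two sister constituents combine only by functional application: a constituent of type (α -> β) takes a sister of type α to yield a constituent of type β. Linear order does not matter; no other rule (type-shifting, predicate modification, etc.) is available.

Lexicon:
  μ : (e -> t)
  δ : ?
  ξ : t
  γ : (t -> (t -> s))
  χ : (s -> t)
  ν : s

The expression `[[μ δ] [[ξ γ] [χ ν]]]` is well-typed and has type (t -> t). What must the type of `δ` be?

For [[μ δ] [[ξ γ] [χ ν]]] to have type (t -> t) with [[ξ γ] [χ ν]] of type s, [μ δ] must be the function: [μ δ] : (s -> (t -> t)).
For [μ δ] to have type (s -> (t -> t)) with μ of type (e -> t), δ must be the function: δ : ((e -> t) -> (s -> (t -> t))).

((e -> t) -> (s -> (t -> t)))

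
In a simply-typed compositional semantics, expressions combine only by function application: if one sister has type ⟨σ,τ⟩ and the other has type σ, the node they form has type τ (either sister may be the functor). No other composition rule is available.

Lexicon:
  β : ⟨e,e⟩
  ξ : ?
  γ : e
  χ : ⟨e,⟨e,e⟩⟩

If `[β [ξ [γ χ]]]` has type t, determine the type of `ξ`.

⟨⟨e,e⟩,⟨⟨e,e⟩,t⟩⟩

[β [ξ [γ χ]]] is required to be t. β : ⟨e,e⟩ cannot yield t as functor, so [ξ [γ χ]] : ⟨⟨e,e⟩,t⟩.
[ξ [γ χ]] is required to be ⟨⟨e,e⟩,t⟩. [γ χ] : ⟨e,e⟩ cannot yield ⟨⟨e,e⟩,t⟩ as functor, so ξ : ⟨⟨e,e⟩,⟨⟨e,e⟩,t⟩⟩.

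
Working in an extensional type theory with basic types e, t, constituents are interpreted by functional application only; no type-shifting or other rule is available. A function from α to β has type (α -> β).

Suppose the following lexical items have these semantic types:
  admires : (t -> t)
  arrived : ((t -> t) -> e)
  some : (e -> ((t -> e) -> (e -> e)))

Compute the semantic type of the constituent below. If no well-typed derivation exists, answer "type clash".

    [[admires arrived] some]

[admires arrived]: functor arrived : ((t -> t) -> e), argument admires : (t -> t); result e.
[[admires arrived] some]: functor some : (e -> ((t -> e) -> (e -> e))), argument [admires arrived] : e; result ((t -> e) -> (e -> e)).

((t -> e) -> (e -> e))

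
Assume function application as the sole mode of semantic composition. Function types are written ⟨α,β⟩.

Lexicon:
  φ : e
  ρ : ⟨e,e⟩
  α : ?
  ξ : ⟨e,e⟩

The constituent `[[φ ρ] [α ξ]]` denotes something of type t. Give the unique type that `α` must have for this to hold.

At [[φ ρ] [α ξ]] (required: t): [φ ρ] is e, which is not a function with range t; hence [α ξ] is the functor — type ⟨e,t⟩.
At [α ξ] (required: ⟨e,t⟩): ξ is ⟨e,e⟩, which is not a function with range ⟨e,t⟩; hence α is the functor — type ⟨⟨e,e⟩,⟨e,t⟩⟩.

⟨⟨e,e⟩,⟨e,t⟩⟩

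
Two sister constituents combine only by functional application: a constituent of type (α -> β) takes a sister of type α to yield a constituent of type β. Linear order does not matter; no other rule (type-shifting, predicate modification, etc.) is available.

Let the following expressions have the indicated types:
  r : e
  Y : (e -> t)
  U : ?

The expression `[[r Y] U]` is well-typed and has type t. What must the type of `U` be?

(t -> t)

For [[r Y] U] to have type t with [r Y] of type t, U must be the function: U : (t -> t).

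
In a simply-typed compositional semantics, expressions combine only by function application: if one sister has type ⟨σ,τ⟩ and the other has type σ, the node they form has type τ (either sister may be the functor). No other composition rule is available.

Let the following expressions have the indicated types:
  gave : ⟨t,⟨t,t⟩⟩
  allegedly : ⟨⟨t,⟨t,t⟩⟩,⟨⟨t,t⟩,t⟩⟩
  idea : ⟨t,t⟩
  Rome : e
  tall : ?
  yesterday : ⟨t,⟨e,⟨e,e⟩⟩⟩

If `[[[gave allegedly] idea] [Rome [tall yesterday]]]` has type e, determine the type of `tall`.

⟨⟨t,⟨e,⟨e,e⟩⟩⟩,⟨e,⟨t,e⟩⟩⟩

[[[gave allegedly] idea] [Rome [tall yesterday]]] is required to be e. [[gave allegedly] idea] : t cannot yield e as functor, so [Rome [tall yesterday]] : ⟨t,e⟩.
[Rome [tall yesterday]] is required to be ⟨t,e⟩. Rome : e cannot yield ⟨t,e⟩ as functor, so [tall yesterday] : ⟨e,⟨t,e⟩⟩.
[tall yesterday] is required to be ⟨e,⟨t,e⟩⟩. yesterday : ⟨t,⟨e,⟨e,e⟩⟩⟩ cannot yield ⟨e,⟨t,e⟩⟩ as functor, so tall : ⟨⟨t,⟨e,⟨e,e⟩⟩⟩,⟨e,⟨t,e⟩⟩⟩.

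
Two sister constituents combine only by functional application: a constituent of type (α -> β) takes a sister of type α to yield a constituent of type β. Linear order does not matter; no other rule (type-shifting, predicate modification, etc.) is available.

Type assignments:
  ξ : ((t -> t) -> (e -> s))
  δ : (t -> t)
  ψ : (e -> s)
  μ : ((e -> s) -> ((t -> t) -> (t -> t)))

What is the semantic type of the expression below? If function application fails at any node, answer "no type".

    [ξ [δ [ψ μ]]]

[ψ μ] — μ of type ((e -> s) -> ((t -> t) -> (t -> t))) combines with ψ of type (e -> s): type ((t -> t) -> (t -> t)).
[δ [ψ μ]] — [ψ μ] of type ((t -> t) -> (t -> t)) combines with δ of type (t -> t): type (t -> t).
[ξ [δ [ψ μ]]] — ξ of type ((t -> t) -> (e -> s)) combines with [δ [ψ μ]] of type (t -> t): type (e -> s).

(e -> s)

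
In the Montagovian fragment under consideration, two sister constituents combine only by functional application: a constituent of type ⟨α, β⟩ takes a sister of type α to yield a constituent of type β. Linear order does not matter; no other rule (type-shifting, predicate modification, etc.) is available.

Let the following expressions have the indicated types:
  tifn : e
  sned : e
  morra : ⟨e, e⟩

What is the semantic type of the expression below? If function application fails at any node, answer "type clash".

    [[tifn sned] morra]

type clash

[tifn sned]: e and e cannot combine by function application — type clash.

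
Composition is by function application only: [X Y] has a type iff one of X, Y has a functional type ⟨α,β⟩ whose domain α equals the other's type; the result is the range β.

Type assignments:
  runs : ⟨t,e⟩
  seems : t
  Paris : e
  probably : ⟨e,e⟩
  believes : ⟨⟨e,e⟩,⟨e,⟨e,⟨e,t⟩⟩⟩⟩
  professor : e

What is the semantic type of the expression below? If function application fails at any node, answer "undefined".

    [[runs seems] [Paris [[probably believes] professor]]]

t

[runs seems]: runs is ⟨t,e⟩, seems is t; result e.
[probably believes]: believes is ⟨⟨e,e⟩,⟨e,⟨e,⟨e,t⟩⟩⟩⟩, probably is ⟨e,e⟩; result ⟨e,⟨e,⟨e,t⟩⟩⟩.
[[probably believes] professor]: [probably believes] is ⟨e,⟨e,⟨e,t⟩⟩⟩, professor is e; result ⟨e,⟨e,t⟩⟩.
[Paris [[probably believes] professor]]: [[probably believes] professor] is ⟨e,⟨e,t⟩⟩, Paris is e; result ⟨e,t⟩.
[[runs seems] [Paris [[probably believes] professor]]]: [Paris [[probably believes] professor]] is ⟨e,t⟩, [runs seems] is e; result t.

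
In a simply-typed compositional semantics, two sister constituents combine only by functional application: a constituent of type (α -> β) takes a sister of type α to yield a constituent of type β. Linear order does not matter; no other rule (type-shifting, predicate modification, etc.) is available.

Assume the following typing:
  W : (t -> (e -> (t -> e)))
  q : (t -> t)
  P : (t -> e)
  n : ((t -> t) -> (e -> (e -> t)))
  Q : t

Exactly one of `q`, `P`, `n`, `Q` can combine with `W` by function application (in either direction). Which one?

q : (t -> t) — no; W wants t, and q wants t.
P : (t -> e) — no; W wants t, and P wants t.
n : ((t -> t) -> (e -> (e -> t))) — no; W wants t, and n wants (t -> t).
Q — combines: W : (t -> (e -> (t -> e))) takes Q : t as argument, giving (e -> (t -> e)).

Q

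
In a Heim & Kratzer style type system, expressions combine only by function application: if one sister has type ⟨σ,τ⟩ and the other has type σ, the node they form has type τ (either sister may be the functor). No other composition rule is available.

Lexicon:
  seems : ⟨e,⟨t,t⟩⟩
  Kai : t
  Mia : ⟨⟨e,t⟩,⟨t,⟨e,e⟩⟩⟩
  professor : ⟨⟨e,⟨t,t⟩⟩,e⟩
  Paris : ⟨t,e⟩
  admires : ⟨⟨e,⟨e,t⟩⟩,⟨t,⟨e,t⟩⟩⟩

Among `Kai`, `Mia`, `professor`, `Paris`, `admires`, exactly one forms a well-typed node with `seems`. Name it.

professor

Kai : t — neither side's domain matches the other.
Mia : ⟨⟨e,t⟩,⟨t,⟨e,e⟩⟩⟩ — neither side's domain matches the other.
professor — combines: professor : ⟨⟨e,⟨t,t⟩⟩,e⟩ takes seems : ⟨e,⟨t,t⟩⟩ as argument, giving e.
Paris : ⟨t,e⟩ — neither side's domain matches the other.
admires : ⟨⟨e,⟨e,t⟩⟩,⟨t,⟨e,t⟩⟩⟩ — neither side's domain matches the other.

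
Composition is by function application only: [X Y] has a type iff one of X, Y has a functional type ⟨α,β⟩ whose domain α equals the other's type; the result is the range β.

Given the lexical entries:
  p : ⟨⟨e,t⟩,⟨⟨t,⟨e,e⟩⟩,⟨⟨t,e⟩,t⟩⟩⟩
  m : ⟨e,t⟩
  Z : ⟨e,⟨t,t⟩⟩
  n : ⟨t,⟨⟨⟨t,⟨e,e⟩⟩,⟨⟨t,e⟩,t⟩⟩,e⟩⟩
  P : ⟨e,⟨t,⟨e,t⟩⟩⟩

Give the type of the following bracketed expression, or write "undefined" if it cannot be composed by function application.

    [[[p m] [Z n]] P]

[p m]: ⟨⟨e,t⟩,⟨⟨t,⟨e,e⟩⟩,⟨⟨t,e⟩,t⟩⟩⟩ applied to ⟨e,t⟩ yields ⟨⟨t,⟨e,e⟩⟩,⟨⟨t,e⟩,t⟩⟩.
[Z n]: ⟨e,⟨t,t⟩⟩ with ⟨t,⟨⟨⟨t,⟨e,e⟩⟩,⟨⟨t,e⟩,t⟩⟩,e⟩⟩ — neither is a function whose domain matches the other; composition fails here.

undefined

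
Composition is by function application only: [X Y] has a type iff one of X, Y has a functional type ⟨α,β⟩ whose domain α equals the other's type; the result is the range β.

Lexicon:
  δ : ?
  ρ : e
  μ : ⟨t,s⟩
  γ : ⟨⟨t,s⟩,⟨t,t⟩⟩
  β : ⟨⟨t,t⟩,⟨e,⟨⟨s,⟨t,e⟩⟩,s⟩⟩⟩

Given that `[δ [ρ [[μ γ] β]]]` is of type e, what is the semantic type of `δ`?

[δ [ρ [[μ γ] β]]] is required to be e. [ρ [[μ γ] β]] : ⟨⟨s,⟨t,e⟩⟩,s⟩ cannot yield e as functor, so δ : ⟨⟨⟨s,⟨t,e⟩⟩,s⟩,e⟩.

⟨⟨⟨s,⟨t,e⟩⟩,s⟩,e⟩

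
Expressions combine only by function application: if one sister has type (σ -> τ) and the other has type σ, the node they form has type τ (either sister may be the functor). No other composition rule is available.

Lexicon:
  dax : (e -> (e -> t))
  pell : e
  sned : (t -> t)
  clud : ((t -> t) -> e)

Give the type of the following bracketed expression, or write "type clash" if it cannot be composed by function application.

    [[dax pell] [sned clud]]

t

[dax pell] — dax of type (e -> (e -> t)) combines with pell of type e: type (e -> t).
[sned clud] — clud of type ((t -> t) -> e) combines with sned of type (t -> t): type e.
[[dax pell] [sned clud]] — [dax pell] of type (e -> t) combines with [sned clud] of type e: type t.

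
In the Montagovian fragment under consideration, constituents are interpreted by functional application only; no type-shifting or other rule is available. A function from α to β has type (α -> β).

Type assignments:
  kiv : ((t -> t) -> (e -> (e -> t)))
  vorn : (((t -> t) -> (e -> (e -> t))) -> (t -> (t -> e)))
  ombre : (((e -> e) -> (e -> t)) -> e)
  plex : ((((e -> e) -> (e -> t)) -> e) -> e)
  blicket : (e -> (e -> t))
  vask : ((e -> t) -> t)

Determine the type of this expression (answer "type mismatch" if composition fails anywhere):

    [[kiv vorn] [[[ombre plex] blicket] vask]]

At [kiv vorn], vorn : (((t -> t) -> (e -> (e -> t))) -> (t -> (t -> e))) takes kiv : ((t -> t) -> (e -> (e -> t))), giving (t -> (t -> e)).
At [ombre plex], plex : ((((e -> e) -> (e -> t)) -> e) -> e) takes ombre : (((e -> e) -> (e -> t)) -> e), giving e.
At [[ombre plex] blicket], blicket : (e -> (e -> t)) takes [ombre plex] : e, giving (e -> t).
At [[[ombre plex] blicket] vask], vask : ((e -> t) -> t) takes [[ombre plex] blicket] : (e -> t), giving t.
At [[kiv vorn] [[[ombre plex] blicket] vask]], [kiv vorn] : (t -> (t -> e)) takes [[[ombre plex] blicket] vask] : t, giving (t -> e).

(t -> e)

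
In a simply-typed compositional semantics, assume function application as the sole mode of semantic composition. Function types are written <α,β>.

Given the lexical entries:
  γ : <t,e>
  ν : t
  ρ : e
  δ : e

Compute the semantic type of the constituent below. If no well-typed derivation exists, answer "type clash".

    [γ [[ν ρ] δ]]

[ν ρ]: t with e — neither is a function whose domain matches the other; composition fails here.

type clash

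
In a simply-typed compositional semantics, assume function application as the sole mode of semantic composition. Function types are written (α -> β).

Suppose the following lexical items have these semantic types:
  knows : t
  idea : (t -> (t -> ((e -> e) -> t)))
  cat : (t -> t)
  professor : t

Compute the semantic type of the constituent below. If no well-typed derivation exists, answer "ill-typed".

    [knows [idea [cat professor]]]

[cat professor] — cat of type (t -> t) combines with professor of type t: type t.
[idea [cat professor]] — idea of type (t -> (t -> ((e -> e) -> t))) combines with [cat professor] of type t: type (t -> ((e -> e) -> t)).
[knows [idea [cat professor]]] — [idea [cat professor]] of type (t -> ((e -> e) -> t)) combines with knows of type t: type ((e -> e) -> t).

((e -> e) -> t)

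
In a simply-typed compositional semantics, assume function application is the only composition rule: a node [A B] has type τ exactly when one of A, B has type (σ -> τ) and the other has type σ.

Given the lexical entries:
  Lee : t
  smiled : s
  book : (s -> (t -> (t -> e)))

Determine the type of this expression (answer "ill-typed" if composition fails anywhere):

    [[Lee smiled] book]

ill-typed

[Lee smiled]: t and s cannot combine by function application — type clash.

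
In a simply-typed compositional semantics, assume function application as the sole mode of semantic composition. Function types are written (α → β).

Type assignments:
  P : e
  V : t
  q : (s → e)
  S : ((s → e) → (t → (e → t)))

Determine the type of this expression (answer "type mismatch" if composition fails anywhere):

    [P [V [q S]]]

[q S]: functor S : ((s → e) → (t → (e → t))), argument q : (s → e); result (t → (e → t)).
[V [q S]]: functor [q S] : (t → (e → t)), argument V : t; result (e → t).
[P [V [q S]]]: functor [V [q S]] : (e → t), argument P : e; result t.

t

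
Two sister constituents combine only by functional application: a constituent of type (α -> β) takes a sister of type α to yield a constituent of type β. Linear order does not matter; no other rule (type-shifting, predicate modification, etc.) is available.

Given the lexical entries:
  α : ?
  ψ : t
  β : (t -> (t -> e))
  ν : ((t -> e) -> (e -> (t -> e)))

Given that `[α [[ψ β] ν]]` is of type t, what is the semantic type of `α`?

[α [[ψ β] ν]] must have type t. The sister [[ψ β] ν] has type (e -> (t -> e)); that is not a function onto t, so α must be the functor, of type ((e -> (t -> e)) -> t).

((e -> (t -> e)) -> t)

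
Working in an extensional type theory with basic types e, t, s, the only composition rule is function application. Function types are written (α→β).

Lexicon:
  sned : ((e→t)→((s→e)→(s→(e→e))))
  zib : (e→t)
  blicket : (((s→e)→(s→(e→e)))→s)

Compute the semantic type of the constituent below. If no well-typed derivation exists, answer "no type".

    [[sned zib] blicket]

s

At [sned zib], sned : ((e→t)→((s→e)→(s→(e→e)))) takes zib : (e→t), giving ((s→e)→(s→(e→e))).
At [[sned zib] blicket], blicket : (((s→e)→(s→(e→e)))→s) takes [sned zib] : ((s→e)→(s→(e→e))), giving s.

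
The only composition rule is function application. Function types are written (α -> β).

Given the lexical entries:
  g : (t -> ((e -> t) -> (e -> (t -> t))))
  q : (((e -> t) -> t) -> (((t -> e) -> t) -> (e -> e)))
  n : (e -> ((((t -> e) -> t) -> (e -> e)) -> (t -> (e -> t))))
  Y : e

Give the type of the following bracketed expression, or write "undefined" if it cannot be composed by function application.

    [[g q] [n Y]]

[g q]: (t -> ((e -> t) -> (e -> (t -> t)))) with (((e -> t) -> t) -> (((t -> e) -> t) -> (e -> e))) — neither is a function whose domain matches the other; composition fails here.

undefined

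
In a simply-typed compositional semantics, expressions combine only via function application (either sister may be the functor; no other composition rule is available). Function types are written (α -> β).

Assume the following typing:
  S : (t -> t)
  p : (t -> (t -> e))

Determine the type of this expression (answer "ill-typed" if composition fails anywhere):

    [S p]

ill-typed

At [S p]: neither (t -> t) nor (t -> (t -> e)) can take the other as argument; the node is ill-typed.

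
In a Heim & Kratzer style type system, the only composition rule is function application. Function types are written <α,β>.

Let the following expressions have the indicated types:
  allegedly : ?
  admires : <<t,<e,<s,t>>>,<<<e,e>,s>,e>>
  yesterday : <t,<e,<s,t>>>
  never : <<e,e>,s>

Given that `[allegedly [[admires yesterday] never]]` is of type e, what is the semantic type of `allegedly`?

For [allegedly [[admires yesterday] never]] to have type e with [[admires yesterday] never] of type e, allegedly must be the function: allegedly : <e,e>.

<e,e>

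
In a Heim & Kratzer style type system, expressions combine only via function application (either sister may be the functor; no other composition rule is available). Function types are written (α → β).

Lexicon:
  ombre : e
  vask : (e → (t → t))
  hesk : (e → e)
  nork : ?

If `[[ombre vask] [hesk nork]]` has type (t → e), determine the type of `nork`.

[[ombre vask] [hesk nork]] must have type (t → e). The sister [ombre vask] has type (t → t); that is not a function onto (t → e), so [hesk nork] must be the functor, of type ((t → t) → (t → e)).
[hesk nork] must have type ((t → t) → (t → e)). The sister hesk has type (e → e); that is not a function onto ((t → t) → (t → e)), so nork must be the functor, of type ((e → e) → ((t → t) → (t → e))).

((e → e) → ((t → t) → (t → e)))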